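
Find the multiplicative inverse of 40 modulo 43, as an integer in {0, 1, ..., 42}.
Apply the extended Euclidean algorithm to (43, 40), tracking rows (r, s, t) with s·43 + t·40 = r. Each division r_prev = q·r_cur + r_new produces the new row as (previous row) − q·(current row):
  row A: (43, 1, 0)   [1·43 + 0·40 = 43]
  row B: (40, 0, 1)   [0·43 + 1·40 = 40]
  43 = 1·40 + 3   → row C = row A − 1·row B = (3, 1, −1)   [check: 1·43 − 1·40 = 3]
  40 = 13·3 + 1   → row D = row B − 13·row C = (1, −13, 14)   [check: −13·43 + 14·40 = 1]
  3 = 3·1 + 0   → remainder 0, stop. gcd = 1 (last nonzero row D).
The gcd is 1, so 40 is invertible mod 43. The last nonzero row gives −13·43 + 14·40 = 1, so t = 14. So 40^(−1) ≡ 14 (mod 43). Verify: 40 · 14 = 560 ≡ 1 (mod 43). ✓

Final answer: 40^(−1) ≡ 14 (mod 43)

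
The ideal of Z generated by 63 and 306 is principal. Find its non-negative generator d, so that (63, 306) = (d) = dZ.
In the PID Z, (a, b) is generated by gcd(a, b). Compute gcd(306, 63) with the extended Euclidean algorithm, tracking rows (r, s, t) with s·306 + t·63 = r:
  row A: (306, 1, 0)   [1·306 + 0·63 = 306]
  row B: (63, 0, 1)   [0·306 + 1·63 = 63]
  306 = 4·63 + 54   → row C = row A − 4·row B = (54, 1, −4)   [check: 1·306 − 4·63 = 54]
  63 = 1·54 + 9   → row D = row B − 1·row C = (9, −1, 5)   [check: −1·306 + 5·63 = 9]
  54 = 6·9 + 0   → remainder 0, stop. gcd = 9 (last nonzero row D).
So gcd(63, 306) = 9, with Bézout identity −1·306 + 5·63 = 9. Containment (⊇): the Bézout identity exhibits 9 as an element of (63, 306), giving (9) ⊆ (63, 306). Containment (⊆): since 9 | 63 and 9 | 306 (63 = 9·7, 306 = 9·34), every Z-linear combination of 63 and 306 is divisible by 9, so (63, 306) ⊆ (9). Therefore (63, 306) = (9), d = 9.

Final answer: (63, 306) = (9); d = 9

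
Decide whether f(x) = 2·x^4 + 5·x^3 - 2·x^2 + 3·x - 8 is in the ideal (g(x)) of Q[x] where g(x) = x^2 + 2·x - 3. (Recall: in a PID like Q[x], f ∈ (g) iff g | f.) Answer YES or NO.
NO

In Q[x] the ideal (g) consists of all multiples of g, so f ∈ (g) iff g | f, i.e. iff the remainder of f on division by g is 0. Divide f by g (g is monic, so eliminate the leading term of the running remainder at each step):
  leading term 2·x^4: subtract (2·x^2)·g(x) = 2·x^4 + 4·x^3 - 6·x^2, leaving x^3 + 4·x^2 + 3·x - 8
  leading term x^3: subtract (x)·g(x) = x^3 + 2·x^2 - 3·x, leaving 2·x^2 + 6·x - 8
  leading term 2·x^2: subtract (2)·g(x) = 2·x^2 + 4·x - 6, leaving 2·x - 2
The remainder r(x) = 2·x - 2 ≠ 0 (and deg r < deg g), so g ∤ f, i.e. f ∉ (g).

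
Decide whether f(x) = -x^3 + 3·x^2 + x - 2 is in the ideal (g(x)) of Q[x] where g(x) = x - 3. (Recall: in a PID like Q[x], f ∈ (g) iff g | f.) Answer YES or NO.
In Q[x] the ideal (g) consists of all multiples of g, so f ∈ (g) iff g | f, i.e. iff the remainder of f on division by g is 0. Divide f by g (g is monic, so eliminate the leading term of the running remainder at each step):
  leading term -x^3: subtract (-x^2)·g(x) = -x^3 + 3·x^2, leaving x - 2
  leading term x: subtract (1)·g(x) = x - 3, leaving 1
The remainder r(x) = 1 ≠ 0 (and deg r < deg g), so g ∤ f, i.e. f ∉ (g).

Final answer: NO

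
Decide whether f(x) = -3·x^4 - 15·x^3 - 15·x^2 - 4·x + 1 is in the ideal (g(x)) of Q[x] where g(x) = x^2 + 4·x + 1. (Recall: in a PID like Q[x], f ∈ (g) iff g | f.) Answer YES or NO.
In Q[x] the ideal (g) consists of all multiples of g, so f ∈ (g) iff g | f, i.e. iff the remainder of f on division by g is 0. Divide f by g (g is monic, so eliminate the leading term of the running remainder at each step):
  leading term -3·x^4: subtract (-3·x^2)·g(x) = -3·x^4 - 12·x^3 - 3·x^2, leaving -3·x^3 - 12·x^2 - 4·x + 1
  leading term -3·x^3: subtract (-3·x)·g(x) = -3·x^3 - 12·x^2 - 3·x, leaving 1 - x
The remainder r(x) = 1 - x ≠ 0 (and deg r < deg g), so g ∤ f, i.e. f ∉ (g).

Final answer: NO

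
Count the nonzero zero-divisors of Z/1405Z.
Z/1405Z has 284 nonzero zero-divisors

In Z/1405Z each nonzero element is either a unit (gcd with 1405 is 1) or a zero-divisor (gcd > 1). The number of units is φ(1405): factorise 1405 = 5 · 281, so φ(1405) = (5 − 1) · (281 − 1) = 4 · 280 = 1120. The nonzero elements number 1405 − 1 = 1404. Hence the nonzero zero-divisors number 1404 − 1120 = 284.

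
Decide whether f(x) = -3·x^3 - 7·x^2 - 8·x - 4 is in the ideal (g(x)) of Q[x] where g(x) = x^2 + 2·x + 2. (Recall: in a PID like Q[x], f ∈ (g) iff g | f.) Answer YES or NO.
NO

In Q[x] the ideal (g) consists of all multiples of g, so f ∈ (g) iff g | f, i.e. iff the remainder of f on division by g is 0. Divide f by g (g is monic, so eliminate the leading term of the running remainder at each step):
  leading term -3·x^3: subtract (-3·x)·g(x) = -3·x^3 - 6·x^2 - 6·x, leaving -x^2 - 2·x - 4
  leading term -x^2: subtract (-1)·g(x) = -x^2 - 2·x - 2, leaving -2
The remainder r(x) = -2 ≠ 0 (and deg r < deg g), so g ∤ f, i.e. f ∉ (g).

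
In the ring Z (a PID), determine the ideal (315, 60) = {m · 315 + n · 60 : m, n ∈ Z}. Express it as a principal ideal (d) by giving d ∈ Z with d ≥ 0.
(315, 60) = (15); d = 15

In the PID Z, (a, b) is generated by gcd(a, b). Compute gcd(315, 60) with the extended Euclidean algorithm, tracking rows (r, s, t) with s·315 + t·60 = r:
  row A: (315, 1, 0)   [1·315 + 0·60 = 315]
  row B: (60, 0, 1)   [0·315 + 1·60 = 60]
  315 = 5·60 + 15   → row C = row A − 5·row B = (15, 1, −5)   [check: 1·315 − 5·60 = 15]
  60 = 4·15 + 0   → remainder 0, stop. gcd = 15 (last nonzero row C).
So gcd(315, 60) = 15, with Bézout identity 1·315 − 5·60 = 15. Containment (⊇): the Bézout identity exhibits 15 as an element of (315, 60), giving (15) ⊆ (315, 60). Containment (⊆): since 15 | 315 and 15 | 60 (315 = 15·21, 60 = 15·4), every Z-linear combination of 315 and 60 is divisible by 15, so (315, 60) ⊆ (15). Therefore (315, 60) = (15), d = 15.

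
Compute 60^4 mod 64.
0

Use repeated squaring. Binary(4) = 100. Walk through the bits of the exponent 4 left-to-right: at each bit after the leading one, square the running value, then multiply by 60 if the bit is 1 (always reducing mod 64):
  bit 1 = 1 (leading): start with 60.
  bit 2 = 0: square 60^2 = 3600 ≡ 16 (mod 64).
  bit 3 = 0: square 16^2 = 256 ≡ 0 (mod 64).
Final value: 60^4 ≡ 0 (mod 64).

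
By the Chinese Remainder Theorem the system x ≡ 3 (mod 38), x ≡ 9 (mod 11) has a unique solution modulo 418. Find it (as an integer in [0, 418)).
x ≡ 383 (mod 418); the representative in [0, 418) is 383

The moduli 38, 11 are pairwise coprime, so by the CRT there is a unique solution mod 38·11 = 418.
Solve by successive substitution. Start with x ≡ 3 (mod 38).
  Combine with x ≡ 9 (mod 11): write x = 3 + 38·t and require 3 + 38·t ≡ 9 (mod 11), i.e. 38·t ≡ 9 − 3 ≡ 6 (mod 11). Since 38^(−1) ≡ 9 (mod 11) (38 ≡ 5 (mod 11)), t ≡ 9·6 ≡ 10 (mod 11). So x ≡ 3 + 38·10 = 383 (mod 418).
Unique solution in [0, 418): x = 383.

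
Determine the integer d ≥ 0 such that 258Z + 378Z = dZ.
(258, 378) = (6); d = 6

In the PID Z, (a, b) is generated by gcd(a, b). Compute gcd(378, 258) with the extended Euclidean algorithm, tracking rows (r, s, t) with s·378 + t·258 = r:
  row A: (378, 1, 0)   [1·378 + 0·258 = 378]
  row B: (258, 0, 1)   [0·378 + 1·258 = 258]
  378 = 1·258 + 120   → row C = row A − 1·row B = (120, 1, −1)   [check: 1·378 − 1·258 = 120]
  258 = 2·120 + 18   → row D = row B − 2·row C = (18, −2, 3)   [check: −2·378 + 3·258 = 18]
  120 = 6·18 + 12   → row E = row C − 6·row D = (12, 13, −19)   [check: 13·378 − 19·258 = 12]
  18 = 1·12 + 6   → row F = row D − 1·row E = (6, −15, 22)   [check: −15·378 + 22·258 = 6]
  12 = 2·6 + 0   → remainder 0, stop. gcd = 6 (last nonzero row F).
So gcd(258, 378) = 6, with Bézout identity −15·378 + 22·258 = 6. Containment (⊇): the Bézout identity exhibits 6 as an element of (258, 378), giving (6) ⊆ (258, 378). Containment (⊆): since 6 | 258 and 6 | 378 (258 = 6·43, 378 = 6·63), every Z-linear combination of 258 and 378 is divisible by 6, so (258, 378) ⊆ (6). Therefore (258, 378) = (6), d = 6.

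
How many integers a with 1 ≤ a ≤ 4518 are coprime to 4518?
The number of a ∈ {1, ..., 4518} with gcd(a, 4518) = 1 is by definition Euler's totient φ(4518). φ is multiplicative, with φ(p^e) = p^e − p^(e−1). Factorise 4518 = 2 · 3^2 · 251. Then
  φ(4518) = (2 − 1) · (3^2 − 3^1) · (251 − 1) = 1 · 6 · 250 = 1500.
So there are 1500 such integers.

Final answer: 1500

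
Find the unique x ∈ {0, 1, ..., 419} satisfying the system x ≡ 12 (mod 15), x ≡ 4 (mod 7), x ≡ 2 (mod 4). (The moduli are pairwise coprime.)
x ≡ 102 (mod 420); the representative in [0, 420) is 102

The moduli 15, 7, 4 are pairwise coprime, so by the CRT there is a unique solution mod 15·7·4 = 420.
Solve by successive substitution. Start with x ≡ 12 (mod 15).
  Combine with x ≡ 4 (mod 7): write x = 12 + 15·t and require 12 + 15·t ≡ 4 (mod 7), i.e. 15·t ≡ 4 − 12 ≡ 6 (mod 7). Since 15^(−1) ≡ 1 (mod 7) (15 ≡ 1 (mod 7)), t ≡ 1·6 ≡ 6 (mod 7). So x ≡ 12 + 15·6 = 102 (mod 105).
  Combine with x ≡ 2 (mod 4): write x = 102 + 105·t and require 102 + 105·t ≡ 2 (mod 4), i.e. 105·t ≡ 2 − 102 ≡ 0 (mod 4). Since 105^(−1) ≡ 1 (mod 4) (105 ≡ 1 (mod 4)), t ≡ 1·0 ≡ 0 (mod 4). So x ≡ 102 + 105·0 = 102 (mod 420).
Unique solution in [0, 420): x = 102.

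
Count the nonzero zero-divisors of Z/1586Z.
In Z/1586Z each nonzero element is either a unit (gcd with 1586 is 1) or a zero-divisor (gcd > 1). The number of units is φ(1586): factorise 1586 = 2 · 13 · 61, so φ(1586) = (2 − 1) · (13 − 1) · (61 − 1) = 1 · 12 · 60 = 720. The nonzero elements number 1586 − 1 = 1585. Hence the nonzero zero-divisors number 1585 − 720 = 865.

Final answer: Z/1586Z has 865 nonzero zero-divisors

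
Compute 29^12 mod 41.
25

Use repeated squaring. Binary(12) = 1100. Walk through the bits of the exponent 12 left-to-right: at each bit after the leading one, square the running value, then multiply by 29 if the bit is 1 (always reducing mod 41):
  bit 1 = 1 (leading): start with 29.
  bit 2 = 1: square 29^2 = 841 ≡ 21; bit is 1, so multiply 21·29 = 609 ≡ 35 (mod 41).
  bit 3 = 0: square 35^2 = 1225 ≡ 36 (mod 41).
  bit 4 = 0: square 36^2 = 1296 ≡ 25 (mod 41).
Final value: 29^12 ≡ 25 (mod 41).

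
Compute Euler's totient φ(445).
φ is multiplicative, with φ(p^e) = p^e − p^(e−1). Factorise 445 = 5 · 89. Then
  φ(445) = (5 − 1) · (89 − 1) = 4 · 88 = 352.

Final answer: φ(445) = 352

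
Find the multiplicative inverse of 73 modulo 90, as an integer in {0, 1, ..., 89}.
73^(−1) ≡ 37 (mod 90)

Apply the extended Euclidean algorithm to (90, 73), tracking rows (r, s, t) with s·90 + t·73 = r. Each division r_prev = q·r_cur + r_new produces the new row as (previous row) − q·(current row):
  row A: (90, 1, 0)   [1·90 + 0·73 = 90]
  row B: (73, 0, 1)   [0·90 + 1·73 = 73]
  90 = 1·73 + 17   → row C = row A − 1·row B = (17, 1, −1)   [check: 1·90 − 1·73 = 17]
  73 = 4·17 + 5   → row D = row B − 4·row C = (5, −4, 5)   [check: −4·90 + 5·73 = 5]
  17 = 3·5 + 2   → row E = row C − 3·row D = (2, 13, −16)   [check: 13·90 − 16·73 = 2]
  5 = 2·2 + 1   → row F = row D − 2·row E = (1, −30, 37)   [check: −30·90 + 37·73 = 1]
  2 = 2·1 + 0   → remainder 0, stop. gcd = 1 (last nonzero row F).
The gcd is 1, so 73 is invertible mod 90. The last nonzero row gives −30·90 + 37·73 = 1, so t = 37. So 73^(−1) ≡ 37 (mod 90). Verify: 73 · 37 = 2701 ≡ 1 (mod 90). ✓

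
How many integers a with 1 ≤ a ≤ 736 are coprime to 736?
352

The number of a ∈ {1, ..., 736} with gcd(a, 736) = 1 is by definition Euler's totient φ(736). φ is multiplicative, with φ(p^e) = p^e − p^(e−1). Factorise 736 = 2^5 · 23. Then
  φ(736) = (2^5 − 2^4) · (23 − 1) = 16 · 22 = 352.
So there are 352 such integers.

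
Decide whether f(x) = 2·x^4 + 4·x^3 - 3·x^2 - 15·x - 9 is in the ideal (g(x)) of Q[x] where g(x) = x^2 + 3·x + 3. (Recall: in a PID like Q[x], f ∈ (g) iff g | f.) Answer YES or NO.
YES

In Q[x] the ideal (g) consists of all multiples of g, so f ∈ (g) iff g | f, i.e. iff the remainder of f on division by g is 0. Divide f by g (g is monic, so eliminate the leading term of the running remainder at each step):
  leading term 2·x^4: subtract (2·x^2)·g(x) = 2·x^4 + 6·x^3 + 6·x^2, leaving -2·x^3 - 9·x^2 - 15·x - 9
  leading term -2·x^3: subtract (-2·x)·g(x) = -2·x^3 - 6·x^2 - 6·x, leaving -3·x^2 - 9·x - 9
  leading term -3·x^2: subtract (-3)·g(x) = -3·x^2 - 9·x - 9, leaving 0
The remainder is 0, so f(x) = g(x) · h(x) with h(x) = 2·x^2 - 2·x - 3. Hence g | f, i.e. f ∈ (g).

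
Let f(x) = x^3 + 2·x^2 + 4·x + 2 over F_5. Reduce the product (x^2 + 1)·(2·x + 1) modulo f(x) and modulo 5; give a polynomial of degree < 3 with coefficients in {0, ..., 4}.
a · b ≡ 2·x^2 + 4·x + 2 (mod f(x))

Multiply as integer polynomials: a · b = 2·x^3 + x^2 + 2·x + 1. Reducing coefficients mod 5: a · b ≡ 2·x^3 + x^2 + 2·x + 1. Now divide by f(x) = x^3 + 2·x^2 + 4·x + 2 in F_5[x], eliminating the leading term at each step:
  leading term 2·x^3: subtract (2)·f(x) = 2·x^3 + 4·x^2 + 3·x + 4, leaving 2·x^2 + 4·x + 2 (coefficients mod 5)
The degree is now < 3, so this is the remainder. Hence a · b ≡ 2·x^2 + 4·x + 2 in F_5[x]/(f).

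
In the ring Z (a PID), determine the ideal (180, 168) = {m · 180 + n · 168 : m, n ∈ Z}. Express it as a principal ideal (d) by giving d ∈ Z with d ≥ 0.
(180, 168) = (12); d = 12

In the PID Z, (a, b) is generated by gcd(a, b). Compute gcd(180, 168) with the extended Euclidean algorithm, tracking rows (r, s, t) with s·180 + t·168 = r:
  row A: (180, 1, 0)   [1·180 + 0·168 = 180]
  row B: (168, 0, 1)   [0·180 + 1·168 = 168]
  180 = 1·168 + 12   → row C = row A − 1·row B = (12, 1, −1)   [check: 1·180 − 1·168 = 12]
  168 = 14·12 + 0   → remainder 0, stop. gcd = 12 (last nonzero row C).
So gcd(180, 168) = 12, with Bézout identity 1·180 − 1·168 = 12. Containment (⊇): the Bézout identity exhibits 12 as an element of (180, 168), giving (12) ⊆ (180, 168). Containment (⊆): since 12 | 180 and 12 | 168 (180 = 12·15, 168 = 12·14), every Z-linear combination of 180 and 168 is divisible by 12, so (180, 168) ⊆ (12). Therefore (180, 168) = (12), d = 12.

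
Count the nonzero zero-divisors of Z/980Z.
Z/980Z has 643 nonzero zero-divisors

In Z/980Z each nonzero element is either a unit (gcd with 980 is 1) or a zero-divisor (gcd > 1). The number of units is φ(980): factorise 980 = 2^2 · 5 · 7^2, so φ(980) = (2^2 − 2^1) · (5 − 1) · (7^2 − 7^1) = 2 · 4 · 42 = 336. The nonzero elements number 980 − 1 = 979. Hence the nonzero zero-divisors number 979 − 336 = 643.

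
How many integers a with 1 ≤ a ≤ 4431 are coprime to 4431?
The number of a ∈ {1, ..., 4431} with gcd(a, 4431) = 1 is by definition Euler's totient φ(4431). φ is multiplicative, with φ(p^e) = p^e − p^(e−1). Factorise 4431 = 3 · 7 · 211. Then
  φ(4431) = (3 − 1) · (7 − 1) · (211 − 1) = 2 · 6 · 210 = 2520.
So there are 2520 such integers.

Final answer: 2520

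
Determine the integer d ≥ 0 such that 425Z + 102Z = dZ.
In the PID Z, (a, b) is generated by gcd(a, b). Compute gcd(425, 102) with the extended Euclidean algorithm, tracking rows (r, s, t) with s·425 + t·102 = r:
  row A: (425, 1, 0)   [1·425 + 0·102 = 425]
  row B: (102, 0, 1)   [0·425 + 1·102 = 102]
  425 = 4·102 + 17   → row C = row A − 4·row B = (17, 1, −4)   [check: 1·425 − 4·102 = 17]
  102 = 6·17 + 0   → remainder 0, stop. gcd = 17 (last nonzero row C).
So gcd(425, 102) = 17, with Bézout identity 1·425 − 4·102 = 17. Containment (⊇): the Bézout identity exhibits 17 as an element of (425, 102), giving (17) ⊆ (425, 102). Containment (⊆): since 17 | 425 and 17 | 102 (425 = 17·25, 102 = 17·6), every Z-linear combination of 425 and 102 is divisible by 17, so (425, 102) ⊆ (17). Therefore (425, 102) = (17), d = 17.

Final answer: (425, 102) = (17); d = 17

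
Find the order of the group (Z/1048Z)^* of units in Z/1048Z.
(Z/1048Z)^* consists of the classes a with gcd(a, 1048) = 1, so its order is φ(1048). φ is multiplicative, with φ(p^e) = p^e − p^(e−1). Factorise 1048 = 2^3 · 131. Then
  φ(1048) = (2^3 − 2^2) · (131 − 1) = 4 · 130 = 520.
Thus |(Z/1048Z)^*| = 520.

Final answer: |(Z/1048Z)^*| = 520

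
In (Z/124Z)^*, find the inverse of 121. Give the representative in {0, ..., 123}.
121^(−1) ≡ 41 (mod 124)

Apply the extended Euclidean algorithm to (124, 121), tracking rows (r, s, t) with s·124 + t·121 = r. Each division r_prev = q·r_cur + r_new produces the new row as (previous row) − q·(current row):
  row A: (124, 1, 0)   [1·124 + 0·121 = 124]
  row B: (121, 0, 1)   [0·124 + 1·121 = 121]
  124 = 1·121 + 3   → row C = row A − 1·row B = (3, 1, −1)   [check: 1·124 − 1·121 = 3]
  121 = 40·3 + 1   → row D = row B − 40·row C = (1, −40, 41)   [check: −40·124 + 41·121 = 1]
  3 = 3·1 + 0   → remainder 0, stop. gcd = 1 (last nonzero row D).
The gcd is 1, so 121 is invertible mod 124. The last nonzero row gives −40·124 + 41·121 = 1, so t = 41. So 121^(−1) ≡ 41 (mod 124). Verify: 121 · 41 = 4961 ≡ 1 (mod 124). ✓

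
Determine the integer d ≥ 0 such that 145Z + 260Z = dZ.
In the PID Z, (a, b) is generated by gcd(a, b). Compute gcd(260, 145) with the extended Euclidean algorithm, tracking rows (r, s, t) with s·260 + t·145 = r:
  row A: (260, 1, 0)   [1·260 + 0·145 = 260]
  row B: (145, 0, 1)   [0·260 + 1·145 = 145]
  260 = 1·145 + 115   → row C = row A − 1·row B = (115, 1, −1)   [check: 1·260 − 1·145 = 115]
  145 = 1·115 + 30   → row D = row B − 1·row C = (30, −1, 2)   [check: −1·260 + 2·145 = 30]
  115 = 3·30 + 25   → row E = row C − 3·row D = (25, 4, −7)   [check: 4·260 − 7·145 = 25]
  30 = 1·25 + 5   → row F = row D − 1·row E = (5, −5, 9)   [check: −5·260 + 9·145 = 5]
  25 = 5·5 + 0   → remainder 0, stop. gcd = 5 (last nonzero row F).
So gcd(145, 260) = 5, with Bézout identity −5·260 + 9·145 = 5. Containment (⊇): the Bézout identity exhibits 5 as an element of (145, 260), giving (5) ⊆ (145, 260). Containment (⊆): since 5 | 145 and 5 | 260 (145 = 5·29, 260 = 5·52), every Z-linear combination of 145 and 260 is divisible by 5, so (145, 260) ⊆ (5). Therefore (145, 260) = (5), d = 5.

Final answer: (145, 260) = (5); d = 5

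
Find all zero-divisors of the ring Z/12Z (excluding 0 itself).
An element a ∈ Z/12Z (with a ≠ 0) is a zero-divisor iff gcd(a, 12) > 1 (because a is a unit precisely when gcd(a, n) = 1, and in Z/nZ every nonzero, non-unit element is a zero-divisor). Scan a = 1, ..., 11 and keep those with gcd(a, 12) > 1:
  gcd(2, 12) = 2, gcd(3, 12) = 3, gcd(4, 12) = 4, gcd(6, 12) = 6, gcd(8, 12) = 4, gcd(9, 12) = 3, gcd(10, 12) = 2.
All other a ∈ {1, ..., 11} have gcd(a, 12) = 1 and are units. So the nonzero zero-divisors are exactly the 7 values of a appearing in this scan.

Final answer: nonzero zero-divisors of Z/12Z = {2, 3, 4, 6, 8, 9, 10}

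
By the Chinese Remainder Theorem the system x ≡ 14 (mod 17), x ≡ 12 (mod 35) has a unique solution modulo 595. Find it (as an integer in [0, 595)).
The moduli 17, 35 are pairwise coprime, so by the CRT there is a unique solution mod 17·35 = 595.
Solve by successive substitution. Start with x ≡ 14 (mod 17).
  Combine with x ≡ 12 (mod 35): write x = 14 + 17·t and require 14 + 17·t ≡ 12 (mod 35), i.e. 17·t ≡ 12 − 14 ≡ 33 (mod 35). Since 17^(−1) ≡ 33 (mod 35), t ≡ 33·33 ≡ 4 (mod 35). So x ≡ 14 + 17·4 = 82 (mod 595).
Unique solution in [0, 595): x = 82.

Final answer: x ≡ 82 (mod 595); the representative in [0, 595) is 82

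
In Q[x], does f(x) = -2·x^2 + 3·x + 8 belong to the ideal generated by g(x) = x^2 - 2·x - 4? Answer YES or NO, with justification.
NO

In Q[x] the ideal (g) consists of all multiples of g, so f ∈ (g) iff g | f, i.e. iff the remainder of f on division by g is 0. Divide f by g (g is monic, so eliminate the leading term of the running remainder at each step):
  leading term -2·x^2: subtract (-2)·g(x) = -2·x^2 + 4·x + 8, leaving -x
The remainder r(x) = -x ≠ 0 (and deg r < deg g), so g ∤ f, i.e. f ∉ (g).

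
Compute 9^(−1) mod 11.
Apply the extended Euclidean algorithm to (11, 9), tracking rows (r, s, t) with s·11 + t·9 = r. Each division r_prev = q·r_cur + r_new produces the new row as (previous row) − q·(current row):
  row A: (11, 1, 0)   [1·11 + 0·9 = 11]
  row B: (9, 0, 1)   [0·11 + 1·9 = 9]
  11 = 1·9 + 2   → row C = row A − 1·row B = (2, 1, −1)   [check: 1·11 − 1·9 = 2]
  9 = 4·2 + 1   → row D = row B − 4·row C = (1, −4, 5)   [check: −4·11 + 5·9 = 1]
  2 = 2·1 + 0   → remainder 0, stop. gcd = 1 (last nonzero row D).
The gcd is 1, so 9 is invertible mod 11. The last nonzero row gives −4·11 + 5·9 = 1, so t = 5. So 9^(−1) ≡ 5 (mod 11). Verify: 9 · 5 = 45 ≡ 1 (mod 11). ✓

Final answer: 9^(−1) ≡ 5 (mod 11)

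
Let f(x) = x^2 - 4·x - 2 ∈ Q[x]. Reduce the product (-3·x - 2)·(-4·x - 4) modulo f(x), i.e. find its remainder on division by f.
First multiply in Q[x] without reducing: a · b = 12·x^2 + 20·x + 8. Now divide by f(x) = x^2 - 4·x - 2, eliminating the leading term at each step:
  leading term 12·x^2: subtract (12)·f(x) = 12·x^2 - 48·x - 24, leaving 68·x + 32
The degree is now < 2, so this is the remainder. Hence a · b ≡ 68·x + 32 in Q[x]/(f).

Final answer: a · b ≡ 68·x + 32 (mod f(x))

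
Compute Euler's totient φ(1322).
φ is multiplicative, with φ(p^e) = p^e − p^(e−1). Factorise 1322 = 2 · 661. Then
  φ(1322) = (2 − 1) · (661 − 1) = 1 · 660 = 660.

Final answer: φ(1322) = 660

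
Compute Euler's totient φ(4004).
φ is multiplicative, with φ(p^e) = p^e − p^(e−1). Factorise 4004 = 2^2 · 7 · 11 · 13. Then
  φ(4004) = (2^2 − 2^1) · (7 − 1) · (11 − 1) · (13 − 1) = 2 · 6 · 10 · 12 = 1440.

Final answer: φ(4004) = 1440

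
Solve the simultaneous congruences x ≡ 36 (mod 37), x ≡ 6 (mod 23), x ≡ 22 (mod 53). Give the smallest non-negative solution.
The moduli 37, 23, 53 are pairwise coprime, so by the CRT there is a unique solution mod 37·23·53 = 45103.
Solve by successive substitution. Start with x ≡ 36 (mod 37).
  Combine with x ≡ 6 (mod 23): write x = 36 + 37·t and require 36 + 37·t ≡ 6 (mod 23), i.e. 37·t ≡ 6 − 36 ≡ 16 (mod 23). Since 37^(−1) ≡ 5 (mod 23) (37 ≡ 14 (mod 23)), t ≡ 5·16 ≡ 11 (mod 23). So x ≡ 36 + 37·11 = 443 (mod 851).
  Combine with x ≡ 22 (mod 53): write x = 443 + 851·t and require 443 + 851·t ≡ 22 (mod 53), i.e. 851·t ≡ 22 − 443 ≡ 3 (mod 53). Since 851^(−1) ≡ 18 (mod 53) (851 ≡ 3 (mod 53)), t ≡ 18·3 ≡ 1 (mod 53). So x ≡ 443 + 851·1 = 1294 (mod 45103).
Unique solution in [0, 45103): x = 1294.

Final answer: x ≡ 1294 (mod 45103); the representative in [0, 45103) is 1294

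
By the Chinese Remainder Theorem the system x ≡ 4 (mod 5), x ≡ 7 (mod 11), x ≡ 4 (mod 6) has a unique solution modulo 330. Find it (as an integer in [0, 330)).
x ≡ 304 (mod 330); the representative in [0, 330) is 304

The moduli 5, 11, 6 are pairwise coprime, so by the CRT there is a unique solution mod 5·11·6 = 330.
Solve by successive substitution. Start with x ≡ 4 (mod 5).
  Combine with x ≡ 7 (mod 11): write x = 4 + 5·t and require 4 + 5·t ≡ 7 (mod 11), i.e. 5·t ≡ 7 − 4 ≡ 3 (mod 11). Since 5^(−1) ≡ 9 (mod 11), t ≡ 9·3 ≡ 5 (mod 11). So x ≡ 4 + 5·5 = 29 (mod 55).
  Combine with x ≡ 4 (mod 6): write x = 29 + 55·t and require 29 + 55·t ≡ 4 (mod 6), i.e. 55·t ≡ 4 − 29 ≡ 5 (mod 6). Since 55^(−1) ≡ 1 (mod 6) (55 ≡ 1 (mod 6)), t ≡ 1·5 ≡ 5 (mod 6). So x ≡ 29 + 55·5 = 304 (mod 330).
Unique solution in [0, 330): x = 304.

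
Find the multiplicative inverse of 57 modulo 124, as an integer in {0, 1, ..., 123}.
57^(−1) ≡ 37 (mod 124)

Apply the extended Euclidean algorithm to (124, 57), tracking rows (r, s, t) with s·124 + t·57 = r. Each division r_prev = q·r_cur + r_new produces the new row as (previous row) − q·(current row):
  row A: (124, 1, 0)   [1·124 + 0·57 = 124]
  row B: (57, 0, 1)   [0·124 + 1·57 = 57]
  124 = 2·57 + 10   → row C = row A − 2·row B = (10, 1, −2)   [check: 1·124 − 2·57 = 10]
  57 = 5·10 + 7   → row D = row B − 5·row C = (7, −5, 11)   [check: −5·124 + 11·57 = 7]
  10 = 1·7 + 3   → row E = row C − 1·row D = (3, 6, −13)   [check: 6·124 − 13·57 = 3]
  7 = 2·3 + 1   → row F = row D − 2·row E = (1, −17, 37)   [check: −17·124 + 37·57 = 1]
  3 = 3·1 + 0   → remainder 0, stop. gcd = 1 (last nonzero row F).
The gcd is 1, so 57 is invertible mod 124. The last nonzero row gives −17·124 + 37·57 = 1, so t = 37. So 57^(−1) ≡ 37 (mod 124). Verify: 57 · 37 = 2109 ≡ 1 (mod 124). ✓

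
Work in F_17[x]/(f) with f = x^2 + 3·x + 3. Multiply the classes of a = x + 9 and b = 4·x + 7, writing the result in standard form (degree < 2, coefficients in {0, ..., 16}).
a · b ≡ 14·x (mod f(x))

Multiply as integer polynomials: a · b = 4·x^2 + 43·x + 63. Reducing coefficients mod 17: a · b ≡ 4·x^2 + 9·x + 12. Now divide by f(x) = x^2 + 3·x + 3 in F_17[x], eliminating the leading term at each step:
  leading term 4·x^2: subtract (4)·f(x) = 4·x^2 + 12·x + 12, leaving 14·x (coefficients mod 17)
The degree is now < 2, so this is the remainder. Hence a · b ≡ 14·x in F_17[x]/(f).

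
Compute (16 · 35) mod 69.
8

Both factors are already reduced mod 69. 16 · 35 = 560. Dividing by 69: 560 = 8·69 + 8. So (16 · 35) mod 69 = 8.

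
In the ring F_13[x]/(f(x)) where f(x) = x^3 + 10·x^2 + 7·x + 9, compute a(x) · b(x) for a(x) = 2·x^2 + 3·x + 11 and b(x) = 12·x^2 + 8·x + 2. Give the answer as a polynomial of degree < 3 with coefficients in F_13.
Multiply as integer polynomials: a · b = 24·x^4 + 52·x^3 + 160·x^2 + 94·x + 22. Reducing coefficients mod 13: a · b ≡ 11·x^4 + 4·x^2 + 3·x + 9. Now divide by f(x) = x^3 + 10·x^2 + 7·x + 9 in F_13[x], eliminating the leading term at each step:
  leading term 11·x^4: subtract (11·x)·f(x) = 11·x^4 + 6·x^3 + 12·x^2 + 8·x, leaving 7·x^3 + 5·x^2 + 8·x + 9 (coefficients mod 13)
  leading term 7·x^3: subtract (7)·f(x) = 7·x^3 + 5·x^2 + 10·x + 11, leaving 11·x + 11 (coefficients mod 13)
The degree is now < 3, so this is the remainder. Hence a · b ≡ 11·x + 11 in F_13[x]/(f).

Final answer: a · b ≡ 11·x + 11 (mod f(x))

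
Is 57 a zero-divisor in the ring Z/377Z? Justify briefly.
NO

gcd(57, 377) = 1, so 57 is a unit in Z/377Z (it has a multiplicative inverse). A unit cannot be a zero-divisor: if 57·b ≡ 0 then multiplying both sides by 57^(−1) gives b ≡ 0. So 57 is not a zero-divisor.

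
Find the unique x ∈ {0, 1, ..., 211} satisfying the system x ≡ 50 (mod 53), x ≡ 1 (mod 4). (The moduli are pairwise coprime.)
The moduli 53, 4 are pairwise coprime, so by the CRT there is a unique solution mod 53·4 = 212.
Solve by successive substitution. Start with x ≡ 50 (mod 53).
  Combine with x ≡ 1 (mod 4): write x = 50 + 53·t and require 50 + 53·t ≡ 1 (mod 4), i.e. 53·t ≡ 1 − 50 ≡ 3 (mod 4). Since 53^(−1) ≡ 1 (mod 4) (53 ≡ 1 (mod 4)), t ≡ 1·3 ≡ 3 (mod 4). So x ≡ 50 + 53·3 = 209 (mod 212).
Unique solution in [0, 212): x = 209.

Final answer: x ≡ 209 (mod 212); the representative in [0, 212) is 209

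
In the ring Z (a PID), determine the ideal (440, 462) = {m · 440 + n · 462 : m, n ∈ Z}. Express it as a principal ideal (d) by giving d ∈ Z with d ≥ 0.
(440, 462) = (22); d = 22

In the PID Z, (a, b) is generated by gcd(a, b). Compute gcd(462, 440) with the extended Euclidean algorithm, tracking rows (r, s, t) with s·462 + t·440 = r:
  row A: (462, 1, 0)   [1·462 + 0·440 = 462]
  row B: (440, 0, 1)   [0·462 + 1·440 = 440]
  462 = 1·440 + 22   → row C = row A − 1·row B = (22, 1, −1)   [check: 1·462 − 1·440 = 22]
  440 = 20·22 + 0   → remainder 0, stop. gcd = 22 (last nonzero row C).
So gcd(440, 462) = 22, with Bézout identity 1·462 − 1·440 = 22. Containment (⊇): the Bézout identity exhibits 22 as an element of (440, 462), giving (22) ⊆ (440, 462). Containment (⊆): since 22 | 440 and 22 | 462 (440 = 22·20, 462 = 22·21), every Z-linear combination of 440 and 462 is divisible by 22, so (440, 462) ⊆ (22). Therefore (440, 462) = (22), d = 22.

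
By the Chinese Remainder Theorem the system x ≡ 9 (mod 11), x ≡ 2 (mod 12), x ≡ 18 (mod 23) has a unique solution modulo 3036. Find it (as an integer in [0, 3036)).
x ≡ 2594 (mod 3036); the representative in [0, 3036) is 2594

The moduli 11, 12, 23 are pairwise coprime, so by the CRT there is a unique solution mod 11·12·23 = 3036.
Solve by successive substitution. Start with x ≡ 9 (mod 11).
  Combine with x ≡ 2 (mod 12): write x = 9 + 11·t and require 9 + 11·t ≡ 2 (mod 12), i.e. 11·t ≡ 2 − 9 ≡ 5 (mod 12). Since 11^(−1) ≡ 11 (mod 12), t ≡ 11·5 ≡ 7 (mod 12). So x ≡ 9 + 11·7 = 86 (mod 132).
  Combine with x ≡ 18 (mod 23): write x = 86 + 132·t and require 86 + 132·t ≡ 18 (mod 23), i.e. 132·t ≡ 18 − 86 ≡ 1 (mod 23). Since 132^(−1) ≡ 19 (mod 23) (132 ≡ 17 (mod 23)), t ≡ 19·1 ≡ 19 (mod 23). So x ≡ 86 + 132·19 = 2594 (mod 3036).
Unique solution in [0, 3036): x = 2594.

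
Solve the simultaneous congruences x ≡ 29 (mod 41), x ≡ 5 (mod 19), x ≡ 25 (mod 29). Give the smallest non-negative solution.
The moduli 41, 19, 29 are pairwise coprime, so by the CRT there is a unique solution mod 41·19·29 = 22591.
Solve by successive substitution. Start with x ≡ 29 (mod 41).
  Combine with x ≡ 5 (mod 19): write x = 29 + 41·t and require 29 + 41·t ≡ 5 (mod 19), i.e. 41·t ≡ 5 − 29 ≡ 14 (mod 19). Since 41^(−1) ≡ 13 (mod 19) (41 ≡ 3 (mod 19)), t ≡ 13·14 ≡ 11 (mod 19). So x ≡ 29 + 41·11 = 480 (mod 779).
  Combine with x ≡ 25 (mod 29): write x = 480 + 779·t and require 480 + 779·t ≡ 25 (mod 29), i.e. 779·t ≡ 25 − 480 ≡ 9 (mod 29). Since 779^(−1) ≡ 7 (mod 29) (779 ≡ 25 (mod 29)), t ≡ 7·9 ≡ 5 (mod 29). So x ≡ 480 + 779·5 = 4375 (mod 22591).
Unique solution in [0, 22591): x = 4375.

Final answer: x ≡ 4375 (mod 22591); the representative in [0, 22591) is 4375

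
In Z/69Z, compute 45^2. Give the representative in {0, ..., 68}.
Use repeated squaring. Binary(2) = 10. Walk through the bits of the exponent 2 left-to-right: at each bit after the leading one, square the running value, then multiply by 45 if the bit is 1 (always reducing mod 69):
  bit 1 = 1 (leading): start with 45.
  bit 2 = 0: square 45^2 = 2025 ≡ 24 (mod 69).
Final value: 45^2 ≡ 24 (mod 69).

Final answer: 24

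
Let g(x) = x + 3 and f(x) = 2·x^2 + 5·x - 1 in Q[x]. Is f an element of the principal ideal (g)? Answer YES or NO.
In Q[x] the ideal (g) consists of all multiples of g, so f ∈ (g) iff g | f, i.e. iff the remainder of f on division by g is 0. Divide f by g (g is monic, so eliminate the leading term of the running remainder at each step):
  leading term 2·x^2: subtract (2·x)·g(x) = 2·x^2 + 6·x, leaving -x - 1
  leading term -x: subtract (-1)·g(x) = -x - 3, leaving 2
The remainder r(x) = 2 ≠ 0 (and deg r < deg g), so g ∤ f, i.e. f ∉ (g).

Final answer: NO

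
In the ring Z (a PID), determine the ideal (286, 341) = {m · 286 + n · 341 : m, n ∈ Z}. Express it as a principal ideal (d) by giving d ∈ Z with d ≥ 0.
In the PID Z, (a, b) is generated by gcd(a, b). Compute gcd(341, 286) with the extended Euclidean algorithm, tracking rows (r, s, t) with s·341 + t·286 = r:
  row A: (341, 1, 0)   [1·341 + 0·286 = 341]
  row B: (286, 0, 1)   [0·341 + 1·286 = 286]
  341 = 1·286 + 55   → row C = row A − 1·row B = (55, 1, −1)   [check: 1·341 − 1·286 = 55]
  286 = 5·55 + 11   → row D = row B − 5·row C = (11, −5, 6)   [check: −5·341 + 6·286 = 11]
  55 = 5·11 + 0   → remainder 0, stop. gcd = 11 (last nonzero row D).
So gcd(286, 341) = 11, with Bézout identity −5·341 + 6·286 = 11. Containment (⊇): the Bézout identity exhibits 11 as an element of (286, 341), giving (11) ⊆ (286, 341). Containment (⊆): since 11 | 286 and 11 | 341 (286 = 11·26, 341 = 11·31), every Z-linear combination of 286 and 341 is divisible by 11, so (286, 341) ⊆ (11). Therefore (286, 341) = (11), d = 11.

Final answer: (286, 341) = (11); d = 11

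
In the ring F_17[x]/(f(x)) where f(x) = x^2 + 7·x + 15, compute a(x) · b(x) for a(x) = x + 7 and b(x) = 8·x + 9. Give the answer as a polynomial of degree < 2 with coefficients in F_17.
a · b ≡ 9·x + 11 (mod f(x))

Multiply as integer polynomials: a · b = 8·x^2 + 65·x + 63. Reducing coefficients mod 17: a · b ≡ 8·x^2 + 14·x + 12. Now divide by f(x) = x^2 + 7·x + 15 in F_17[x], eliminating the leading term at each step:
  leading term 8·x^2: subtract (8)·f(x) = 8·x^2 + 5·x + 1, leaving 9·x + 11 (coefficients mod 17)
The degree is now < 2, so this is the remainder. Hence a · b ≡ 9·x + 11 in F_17[x]/(f).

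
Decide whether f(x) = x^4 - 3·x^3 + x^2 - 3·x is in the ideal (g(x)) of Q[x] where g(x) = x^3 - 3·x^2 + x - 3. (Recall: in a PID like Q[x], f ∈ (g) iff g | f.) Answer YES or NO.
YES

In Q[x] the ideal (g) consists of all multiples of g, so f ∈ (g) iff g | f, i.e. iff the remainder of f on division by g is 0. Divide f by g (g is monic, so eliminate the leading term of the running remainder at each step):
  leading term x^4: subtract (x)·g(x) = x^4 - 3·x^3 + x^2 - 3·x, leaving 0
The remainder is 0, so f(x) = g(x) · h(x) with h(x) = x. Hence g | f, i.e. f ∈ (g).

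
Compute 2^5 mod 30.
2

Use repeated squaring. Binary(5) = 101. Walk through the bits of the exponent 5 left-to-right: at each bit after the leading one, square the running value, then multiply by 2 if the bit is 1 (always reducing mod 30):
  bit 1 = 1 (leading): start with 2.
  bit 2 = 0: square 2^2 = 4 (mod 30).
  bit 3 = 1: square 4^2 = 16; bit is 1, so multiply 16·2 = 32 ≡ 2 (mod 30).
Final value: 2^5 ≡ 2 (mod 30).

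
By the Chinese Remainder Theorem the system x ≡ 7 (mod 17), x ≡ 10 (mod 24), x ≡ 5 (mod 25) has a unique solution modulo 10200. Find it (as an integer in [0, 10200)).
x ≡ 3730 (mod 10200); the representative in [0, 10200) is 3730

The moduli 17, 24, 25 are pairwise coprime, so by the CRT there is a unique solution mod 17·24·25 = 10200.
Solve by successive substitution. Start with x ≡ 7 (mod 17).
  Combine with x ≡ 10 (mod 24): write x = 7 + 17·t and require 7 + 17·t ≡ 10 (mod 24), i.e. 17·t ≡ 10 − 7 ≡ 3 (mod 24). Since 17^(−1) ≡ 17 (mod 24), t ≡ 17·3 ≡ 3 (mod 24). So x ≡ 7 + 17·3 = 58 (mod 408).
  Combine with x ≡ 5 (mod 25): write x = 58 + 408·t and require 58 + 408·t ≡ 5 (mod 25), i.e. 408·t ≡ 5 − 58 ≡ 22 (mod 25). Since 408^(−1) ≡ 22 (mod 25) (408 ≡ 8 (mod 25)), t ≡ 22·22 ≡ 9 (mod 25). So x ≡ 58 + 408·9 = 3730 (mod 10200).
Unique solution in [0, 10200): x = 3730.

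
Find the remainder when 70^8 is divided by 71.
Use repeated squaring. Binary(8) = 1000. Walk through the bits of the exponent 8 left-to-right: at each bit after the leading one, square the running value, then multiply by 70 if the bit is 1 (always reducing mod 71):
  bit 1 = 1 (leading): start with 70.
  bit 2 = 0: square 70^2 = 4900 ≡ 1 (mod 71).
  bit 3 = 0: square 1^2 = 1 (mod 71).
  bit 4 = 0: square 1^2 = 1 (mod 71).
Final value: 70^8 ≡ 1 (mod 71).

Final answer: 1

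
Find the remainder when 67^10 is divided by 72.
49

Use repeated squaring. Binary(10) = 1010. Walk through the bits of the exponent 10 left-to-right: at each bit after the leading one, square the running value, then multiply by 67 if the bit is 1 (always reducing mod 72):
  bit 1 = 1 (leading): start with 67.
  bit 2 = 0: square 67^2 = 4489 ≡ 25 (mod 72).
  bit 3 = 1: square 25^2 = 625 ≡ 49; bit is 1, so multiply 49·67 = 3283 ≡ 43 (mod 72).
  bit 4 = 0: square 43^2 = 1849 ≡ 49 (mod 72).
Final value: 67^10 ≡ 49 (mod 72).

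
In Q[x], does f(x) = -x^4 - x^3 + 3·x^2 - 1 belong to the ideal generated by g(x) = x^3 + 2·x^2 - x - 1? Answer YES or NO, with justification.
In Q[x] the ideal (g) consists of all multiples of g, so f ∈ (g) iff g | f, i.e. iff the remainder of f on division by g is 0. Divide f by g (g is monic, so eliminate the leading term of the running remainder at each step):
  leading term -x^4: subtract (-x)·g(x) = -x^4 - 2·x^3 + x^2 + x, leaving x^3 + 2·x^2 - x - 1
  leading term x^3: subtract (1)·g(x) = x^3 + 2·x^2 - x - 1, leaving 0
The remainder is 0, so f(x) = g(x) · h(x) with h(x) = 1 - x. Hence g | f, i.e. f ∈ (g).

Final answer: YES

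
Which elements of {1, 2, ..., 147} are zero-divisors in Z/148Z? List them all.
nonzero zero-divisors of Z/148Z = {2, 4, 6, 8, 10, 12, 14, 16, 18, 20, 22, 24, 26, 28, 30, 32, 34, 36, 37, 38, 40, 42, 44, 46, 48, 50, 52, 54, 56, 58, 60, 62, 64, 66, 68, 70, 72, 74, 76, 78, 80, 82, 84, 86, 88, 90, 92, 94, 96, 98, 100, 102, 104, 106, 108, 110, 111, 112, 114, 116, 118, 120, 122, 124, 126, 128, 130, 132, 134, 136, 138, 140, 142, 144, 146}

An element a ∈ Z/148Z (with a ≠ 0) is a zero-divisor iff gcd(a, 148) > 1 (because a is a unit precisely when gcd(a, n) = 1, and in Z/nZ every nonzero, non-unit element is a zero-divisor). Scan a = 1, ..., 147 and keep those with gcd(a, 148) > 1:
  gcd(2, 148) = 2, gcd(4, 148) = 4, gcd(6, 148) = 2, gcd(8, 148) = 4, gcd(10, 148) = 2, gcd(12, 148) = 4, gcd(14, 148) = 2, gcd(16, 148) = 4, gcd(18, 148) = 2, gcd(20, 148) = 4, gcd(22, 148) = 2, gcd(24, 148) = 4, gcd(26, 148) = 2, gcd(28, 148) = 4, gcd(30, 148) = 2, gcd(32, 148) = 4, gcd(34, 148) = 2, gcd(36, 148) = 4, gcd(37, 148) = 37, gcd(38, 148) = 2, gcd(40, 148) = 4, gcd(42, 148) = 2, gcd(44, 148) = 4, gcd(46, 148) = 2, gcd(48, 148) = 4, gcd(50, 148) = 2, gcd(52, 148) = 4, gcd(54, 148) = 2, gcd(56, 148) = 4, gcd(58, 148) = 2, gcd(60, 148) = 4, gcd(62, 148) = 2, gcd(64, 148) = 4, gcd(66, 148) = 2, gcd(68, 148) = 4, gcd(70, 148) = 2, gcd(72, 148) = 4, gcd(74, 148) = 74, gcd(76, 148) = 4, gcd(78, 148) = 2, gcd(80, 148) = 4, gcd(82, 148) = 2, gcd(84, 148) = 4, gcd(86, 148) = 2, gcd(88, 148) = 4, gcd(90, 148) = 2, gcd(92, 148) = 4, gcd(94, 148) = 2, gcd(96, 148) = 4, gcd(98, 148) = 2, gcd(100, 148) = 4, gcd(102, 148) = 2, gcd(104, 148) = 4, gcd(106, 148) = 2, gcd(108, 148) = 4, gcd(110, 148) = 2, gcd(111, 148) = 37, gcd(112, 148) = 4, gcd(114, 148) = 2, gcd(116, 148) = 4, gcd(118, 148) = 2, gcd(120, 148) = 4, gcd(122, 148) = 2, gcd(124, 148) = 4, gcd(126, 148) = 2, gcd(128, 148) = 4, gcd(130, 148) = 2, gcd(132, 148) = 4, gcd(134, 148) = 2, gcd(136, 148) = 4, gcd(138, 148) = 2, gcd(140, 148) = 4, gcd(142, 148) = 2, gcd(144, 148) = 4, gcd(146, 148) = 2.
All other a ∈ {1, ..., 147} have gcd(a, 148) = 1 and are units. So the nonzero zero-divisors are exactly the 75 values of a appearing in this scan.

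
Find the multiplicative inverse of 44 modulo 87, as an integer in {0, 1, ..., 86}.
44^(−1) ≡ 2 (mod 87)

Apply the extended Euclidean algorithm to (87, 44), tracking rows (r, s, t) with s·87 + t·44 = r. Each division r_prev = q·r_cur + r_new produces the new row as (previous row) − q·(current row):
  row A: (87, 1, 0)   [1·87 + 0·44 = 87]
  row B: (44, 0, 1)   [0·87 + 1·44 = 44]
  87 = 1·44 + 43   → row C = row A − 1·row B = (43, 1, −1)   [check: 1·87 − 1·44 = 43]
  44 = 1·43 + 1   → row D = row B − 1·row C = (1, −1, 2)   [check: −1·87 + 2·44 = 1]
  43 = 43·1 + 0   → remainder 0, stop. gcd = 1 (last nonzero row D).
The gcd is 1, so 44 is invertible mod 87. The last nonzero row gives −1·87 + 2·44 = 1, so t = 2. So 44^(−1) ≡ 2 (mod 87). Verify: 44 · 2 = 88 ≡ 1 (mod 87). ✓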